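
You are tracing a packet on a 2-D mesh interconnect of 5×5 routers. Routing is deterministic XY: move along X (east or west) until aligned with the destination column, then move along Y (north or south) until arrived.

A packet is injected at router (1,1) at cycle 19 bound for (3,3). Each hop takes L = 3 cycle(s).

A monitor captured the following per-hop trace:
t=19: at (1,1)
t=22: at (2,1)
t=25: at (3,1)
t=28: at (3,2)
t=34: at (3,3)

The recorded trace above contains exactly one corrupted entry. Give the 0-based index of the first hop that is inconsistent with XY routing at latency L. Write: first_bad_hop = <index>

check 1→ d=(1,0) cyc+3: ok
check 2→ d=(1,0) cyc+3: ok
check 3→ d=(0,1) cyc+3: ok
check 4→ d=(0,1) cyc+6: BAD: Δcyc=6≠L

first_bad_hop = 4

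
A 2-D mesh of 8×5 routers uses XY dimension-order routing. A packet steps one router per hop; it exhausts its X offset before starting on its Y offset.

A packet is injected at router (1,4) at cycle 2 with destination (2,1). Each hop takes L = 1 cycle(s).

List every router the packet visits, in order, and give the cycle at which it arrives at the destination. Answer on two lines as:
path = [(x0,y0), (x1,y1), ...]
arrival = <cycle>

path = [(1,4), (2,4), (2,3), (2,2), (2,1)]
arrival = 6

  0. router=(1,4) cycle=2 (inject)
  1. router=(2,4) cycle=3 dir=E
  2. router=(2,3) cycle=4 dir=S
  3. router=(2,2) cycle=5 dir=S
  4. router=(2,1) cycle=6 dir=S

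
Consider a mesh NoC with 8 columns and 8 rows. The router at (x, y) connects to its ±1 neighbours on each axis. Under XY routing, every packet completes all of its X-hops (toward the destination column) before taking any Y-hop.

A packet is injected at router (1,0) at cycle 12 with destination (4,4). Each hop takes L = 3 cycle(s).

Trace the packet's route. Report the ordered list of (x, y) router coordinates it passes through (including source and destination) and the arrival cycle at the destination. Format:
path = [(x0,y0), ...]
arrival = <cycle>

path = [(1,0), (2,0), (3,0), (4,0), (4,1), (4,2), (4,3), (4,4)]
arrival = 33

hop 0: (1,0) @ cyc 12
hop 1: (2,0) @ cyc 15  [E]
hop 2: (3,0) @ cyc 18  [E]
hop 3: (4,0) @ cyc 21  [E]
hop 4: (4,1) @ cyc 24  [N]
hop 5: (4,2) @ cyc 27  [N]
hop 6: (4,3) @ cyc 30  [N]
hop 7: (4,4) @ cyc 33  [N]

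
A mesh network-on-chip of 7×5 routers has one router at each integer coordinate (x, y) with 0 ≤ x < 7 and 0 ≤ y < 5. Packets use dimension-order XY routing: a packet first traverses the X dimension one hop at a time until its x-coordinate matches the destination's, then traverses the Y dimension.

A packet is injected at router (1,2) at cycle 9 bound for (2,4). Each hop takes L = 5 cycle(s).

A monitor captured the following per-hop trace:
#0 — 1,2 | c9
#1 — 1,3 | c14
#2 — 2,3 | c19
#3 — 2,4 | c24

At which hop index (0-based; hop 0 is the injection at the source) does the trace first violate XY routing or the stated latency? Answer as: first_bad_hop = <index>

first_bad_hop = 1

  1: Δx=+0 Δy=+1 Δt=5 [BAD: Y-move but x=1≠2]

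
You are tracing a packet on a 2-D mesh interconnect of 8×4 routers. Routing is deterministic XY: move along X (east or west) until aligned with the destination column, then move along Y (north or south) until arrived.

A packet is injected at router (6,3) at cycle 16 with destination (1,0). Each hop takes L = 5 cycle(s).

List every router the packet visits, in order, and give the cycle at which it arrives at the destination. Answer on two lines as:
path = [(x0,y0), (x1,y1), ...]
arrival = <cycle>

#0 — 6,3 | c16
#1 — 5,3 | c21 | W
#2 — 4,3 | c26 | W
#3 — 3,3 | c31 | W
#4 — 2,3 | c36 | W
#5 — 1,3 | c41 | W
#6 — 1,2 | c46 | S
#7 — 1,1 | c51 | S
#8 — 1,0 | c56 | S

path = [(6,3), (5,3), (4,3), (3,3), (2,3), (1,3), (1,2), (1,1), (1,0)]
arrival = 56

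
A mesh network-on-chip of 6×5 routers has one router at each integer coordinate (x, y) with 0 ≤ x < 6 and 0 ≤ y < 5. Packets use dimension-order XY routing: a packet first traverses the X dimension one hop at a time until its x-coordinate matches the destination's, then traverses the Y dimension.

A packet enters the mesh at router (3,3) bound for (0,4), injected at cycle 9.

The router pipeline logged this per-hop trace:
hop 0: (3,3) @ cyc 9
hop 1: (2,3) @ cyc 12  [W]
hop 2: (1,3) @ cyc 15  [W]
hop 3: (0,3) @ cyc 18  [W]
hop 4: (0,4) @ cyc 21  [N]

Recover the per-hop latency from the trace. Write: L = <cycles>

L = 3

cyc[1] − cyc[0] = 12 − 9 = 3.
That increment is L by definition: L = 3.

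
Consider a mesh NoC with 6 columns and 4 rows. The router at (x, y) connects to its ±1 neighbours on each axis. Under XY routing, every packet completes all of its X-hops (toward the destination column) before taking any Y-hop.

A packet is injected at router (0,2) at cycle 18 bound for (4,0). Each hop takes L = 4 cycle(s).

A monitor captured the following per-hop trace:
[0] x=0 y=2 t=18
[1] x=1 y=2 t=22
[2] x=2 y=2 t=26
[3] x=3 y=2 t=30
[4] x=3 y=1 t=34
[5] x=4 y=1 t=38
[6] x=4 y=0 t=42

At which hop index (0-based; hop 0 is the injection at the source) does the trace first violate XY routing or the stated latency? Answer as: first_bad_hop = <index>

first_bad_hop = 4

hop 1: step (+1,+0), +4 cyc — ok
hop 2: step (+1,+0), +4 cyc — ok
hop 3: step (+1,+0), +4 cyc — ok
hop 4: step (+0,-1), +4 cyc — BAD: Y-move but x=3≠4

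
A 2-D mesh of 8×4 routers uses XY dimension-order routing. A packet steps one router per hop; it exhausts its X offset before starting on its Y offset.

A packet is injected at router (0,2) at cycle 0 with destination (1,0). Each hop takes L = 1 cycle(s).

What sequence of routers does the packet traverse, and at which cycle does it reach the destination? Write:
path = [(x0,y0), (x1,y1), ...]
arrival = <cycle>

[0] x=0 y=2 t=0
[1] x=1 y=2 t=1 →E
[2] x=1 y=1 t=2 →S
[3] x=1 y=0 t=3 →S

path = [(0,2), (1,2), (1,1), (1,0)]
arrival = 3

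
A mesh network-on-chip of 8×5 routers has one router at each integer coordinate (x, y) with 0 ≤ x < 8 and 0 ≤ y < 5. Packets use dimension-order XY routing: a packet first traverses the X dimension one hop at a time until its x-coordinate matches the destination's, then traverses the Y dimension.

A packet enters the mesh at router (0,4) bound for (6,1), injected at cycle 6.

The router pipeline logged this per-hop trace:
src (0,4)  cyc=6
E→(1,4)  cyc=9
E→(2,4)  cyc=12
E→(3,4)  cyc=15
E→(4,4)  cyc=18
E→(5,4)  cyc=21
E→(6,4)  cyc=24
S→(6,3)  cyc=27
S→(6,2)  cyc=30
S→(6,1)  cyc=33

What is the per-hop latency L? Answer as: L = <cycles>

L = 3

From hop 0 (6) to hop 1 (9): +3 cycles.
Per-hop latency L = Δcyc = 3.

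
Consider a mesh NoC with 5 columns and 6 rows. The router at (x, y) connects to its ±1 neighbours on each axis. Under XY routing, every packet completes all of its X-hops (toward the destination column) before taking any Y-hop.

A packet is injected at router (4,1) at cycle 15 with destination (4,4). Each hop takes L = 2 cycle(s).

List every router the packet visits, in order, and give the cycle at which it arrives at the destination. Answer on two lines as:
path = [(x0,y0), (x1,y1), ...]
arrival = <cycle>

  0. router=(4,1) cycle=15 (inject)
  1. router=(4,2) cycle=17 dir=N
  2. router=(4,3) cycle=19 dir=N
  3. router=(4,4) cycle=21 dir=N

path = [(4,1), (4,2), (4,3), (4,4)]
arrival = 21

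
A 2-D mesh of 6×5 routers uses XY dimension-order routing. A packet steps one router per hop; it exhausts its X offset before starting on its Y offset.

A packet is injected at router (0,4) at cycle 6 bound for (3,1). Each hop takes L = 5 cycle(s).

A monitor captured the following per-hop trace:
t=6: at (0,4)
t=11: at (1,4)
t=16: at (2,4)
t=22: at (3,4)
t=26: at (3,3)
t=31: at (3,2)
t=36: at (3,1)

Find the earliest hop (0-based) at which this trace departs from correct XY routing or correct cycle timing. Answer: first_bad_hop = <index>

first_bad_hop = 3

hop 1: step (+1,+0), +5 cyc — ok
hop 2: step (+1,+0), +5 cyc — ok
hop 3: step (+1,+0), +6 cyc — BAD: Δcyc=6≠L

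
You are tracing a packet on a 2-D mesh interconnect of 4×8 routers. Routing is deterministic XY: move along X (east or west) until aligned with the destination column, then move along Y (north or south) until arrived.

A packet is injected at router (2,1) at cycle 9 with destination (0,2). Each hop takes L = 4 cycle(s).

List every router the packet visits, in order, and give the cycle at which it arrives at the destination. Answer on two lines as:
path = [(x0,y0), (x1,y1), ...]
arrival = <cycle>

path = [(2,1), (1,1), (0,1), (0,2)]
arrival = 21

#0 — 2,1 | c9
#1 — 1,1 | c13 | W
#2 — 0,1 | c17 | W
#3 — 0,2 | c21 | N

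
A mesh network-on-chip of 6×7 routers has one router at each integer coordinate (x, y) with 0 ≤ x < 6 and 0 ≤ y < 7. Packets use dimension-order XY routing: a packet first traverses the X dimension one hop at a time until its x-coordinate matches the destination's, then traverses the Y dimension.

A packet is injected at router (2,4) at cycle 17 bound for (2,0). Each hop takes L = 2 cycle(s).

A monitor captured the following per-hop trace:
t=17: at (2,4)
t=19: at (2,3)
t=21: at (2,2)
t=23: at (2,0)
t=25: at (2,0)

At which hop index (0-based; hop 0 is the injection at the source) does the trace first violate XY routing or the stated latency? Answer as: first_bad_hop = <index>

first_bad_hop = 3

[1] (+0,-1) / 2c ⇒ ok
[2] (+0,-1) / 2c ⇒ ok
[3] (+0,-2) / 2c ⇒ BAD: non-unit step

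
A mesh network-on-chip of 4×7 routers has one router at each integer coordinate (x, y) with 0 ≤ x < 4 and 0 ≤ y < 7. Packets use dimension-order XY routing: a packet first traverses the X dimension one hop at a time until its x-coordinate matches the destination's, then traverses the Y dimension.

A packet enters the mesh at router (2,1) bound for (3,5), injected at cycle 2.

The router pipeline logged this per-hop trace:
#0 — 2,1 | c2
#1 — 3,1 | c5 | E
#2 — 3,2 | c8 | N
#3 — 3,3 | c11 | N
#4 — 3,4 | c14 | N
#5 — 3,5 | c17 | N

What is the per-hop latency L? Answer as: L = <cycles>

cyc[1] − cyc[0] = 5 − 2 = 3.
Each hop adds L, hence L = 3.

L = 3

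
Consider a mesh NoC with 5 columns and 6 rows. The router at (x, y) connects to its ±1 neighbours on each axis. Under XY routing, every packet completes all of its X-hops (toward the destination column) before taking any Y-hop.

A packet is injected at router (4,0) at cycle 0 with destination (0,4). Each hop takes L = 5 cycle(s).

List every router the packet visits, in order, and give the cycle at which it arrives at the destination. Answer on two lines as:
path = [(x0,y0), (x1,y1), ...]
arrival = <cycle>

  0. router=(4,0) cycle=0 (inject)
  1. router=(3,0) cycle=5 dir=W
  2. router=(2,0) cycle=10 dir=W
  3. router=(1,0) cycle=15 dir=W
  4. router=(0,0) cycle=20 dir=W
  5. router=(0,1) cycle=25 dir=N
  6. router=(0,2) cycle=30 dir=N
  7. router=(0,3) cycle=35 dir=N
  8. router=(0,4) cycle=40 dir=N

path = [(4,0), (3,0), (2,0), (1,0), (0,0), (0,1), (0,2), (0,3), (0,4)]
arrival = 40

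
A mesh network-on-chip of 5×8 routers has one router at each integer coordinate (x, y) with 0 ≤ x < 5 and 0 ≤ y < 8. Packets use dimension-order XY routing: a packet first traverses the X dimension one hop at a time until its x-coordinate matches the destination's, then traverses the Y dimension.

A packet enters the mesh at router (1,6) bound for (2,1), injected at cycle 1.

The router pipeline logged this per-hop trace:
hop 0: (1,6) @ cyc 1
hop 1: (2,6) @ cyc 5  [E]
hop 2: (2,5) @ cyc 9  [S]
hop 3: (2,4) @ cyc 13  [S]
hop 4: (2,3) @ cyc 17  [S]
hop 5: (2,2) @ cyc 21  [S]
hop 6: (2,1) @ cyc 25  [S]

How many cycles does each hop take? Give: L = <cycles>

L = 4

cyc[1] − cyc[0] = 5 − 1 = 4.
One hop costs L cycles, so L = 4.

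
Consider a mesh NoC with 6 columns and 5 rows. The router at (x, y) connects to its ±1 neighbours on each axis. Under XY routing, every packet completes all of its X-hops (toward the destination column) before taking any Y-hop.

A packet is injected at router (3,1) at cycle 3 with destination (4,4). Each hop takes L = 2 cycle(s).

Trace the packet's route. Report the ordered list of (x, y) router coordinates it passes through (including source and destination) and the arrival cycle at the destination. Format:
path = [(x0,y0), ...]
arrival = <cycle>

t=3: at (3,1)
t=5: at (4,1) after E
t=7: at (4,2) after N
t=9: at (4,3) after N
t=11: at (4,4) after N

path = [(3,1), (4,1), (4,2), (4,3), (4,4)]
arrival = 11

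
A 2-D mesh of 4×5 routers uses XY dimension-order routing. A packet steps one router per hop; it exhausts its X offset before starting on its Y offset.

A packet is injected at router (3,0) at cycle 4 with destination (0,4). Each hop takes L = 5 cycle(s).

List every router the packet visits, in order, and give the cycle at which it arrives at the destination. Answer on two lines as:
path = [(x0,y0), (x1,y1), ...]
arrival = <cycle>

path = [(3,0), (2,0), (1,0), (0,0), (0,1), (0,2), (0,3), (0,4)]
arrival = 39

t=4: at (3,0)
t=9: at (2,0) after W
t=14: at (1,0) after W
t=19: at (0,0) after W
t=24: at (0,1) after N
t=29: at (0,2) after N
t=34: at (0,3) after N
t=39: at (0,4) after N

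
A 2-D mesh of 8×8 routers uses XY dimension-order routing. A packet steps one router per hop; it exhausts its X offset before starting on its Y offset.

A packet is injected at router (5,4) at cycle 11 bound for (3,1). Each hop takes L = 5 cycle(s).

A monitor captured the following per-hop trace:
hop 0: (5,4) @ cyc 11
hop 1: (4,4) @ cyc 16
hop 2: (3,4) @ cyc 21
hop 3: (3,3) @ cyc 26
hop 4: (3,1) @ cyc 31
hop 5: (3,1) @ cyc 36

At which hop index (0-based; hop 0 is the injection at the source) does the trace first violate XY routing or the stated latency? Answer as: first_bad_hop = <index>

first_bad_hop = 4

  1: Δx=-1 Δy=+0 Δt=5 [ok]
  2: Δx=-1 Δy=+0 Δt=5 [ok]
  3: Δx=+0 Δy=-1 Δt=5 [ok]
  4: Δx=+0 Δy=-2 Δt=5 [BAD: non-unit step]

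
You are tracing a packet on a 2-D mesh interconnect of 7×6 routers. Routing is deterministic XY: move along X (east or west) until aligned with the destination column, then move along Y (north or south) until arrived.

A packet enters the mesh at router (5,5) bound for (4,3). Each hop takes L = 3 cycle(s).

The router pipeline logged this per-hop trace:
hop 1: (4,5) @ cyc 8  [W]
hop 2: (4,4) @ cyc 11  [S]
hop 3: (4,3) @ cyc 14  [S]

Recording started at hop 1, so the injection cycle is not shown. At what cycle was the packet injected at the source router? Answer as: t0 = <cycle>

At hop 1 the cycle is 8; in general cyc_k = t0 + kL.
So t0 = 8 − 1·3 = 5.

t0 = 5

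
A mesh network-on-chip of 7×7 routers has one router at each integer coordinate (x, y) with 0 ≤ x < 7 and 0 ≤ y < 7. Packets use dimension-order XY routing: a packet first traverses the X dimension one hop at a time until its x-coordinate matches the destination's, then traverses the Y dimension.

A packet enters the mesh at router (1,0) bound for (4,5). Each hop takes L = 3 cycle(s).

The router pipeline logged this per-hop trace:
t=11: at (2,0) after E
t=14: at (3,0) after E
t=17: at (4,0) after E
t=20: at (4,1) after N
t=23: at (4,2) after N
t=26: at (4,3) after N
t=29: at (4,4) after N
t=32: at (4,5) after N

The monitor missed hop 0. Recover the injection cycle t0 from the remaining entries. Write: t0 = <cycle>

t0 = 8

cyc[1] = 11 and cyc[k] = t0 + k·L for every k.
So t0 = 11 − 1·3 = 8.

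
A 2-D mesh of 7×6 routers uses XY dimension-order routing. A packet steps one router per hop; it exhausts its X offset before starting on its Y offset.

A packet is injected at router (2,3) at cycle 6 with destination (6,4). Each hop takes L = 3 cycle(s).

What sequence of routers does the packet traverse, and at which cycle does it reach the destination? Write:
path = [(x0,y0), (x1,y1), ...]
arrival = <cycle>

path = [(2,3), (3,3), (4,3), (5,3), (6,3), (6,4)]
arrival = 21

hop 0: (2,3) @ cyc 6
hop 1: (3,3) @ cyc 9  [E]
hop 2: (4,3) @ cyc 12  [E]
hop 3: (5,3) @ cyc 15  [E]
hop 4: (6,3) @ cyc 18  [E]
hop 5: (6,4) @ cyc 21  [N]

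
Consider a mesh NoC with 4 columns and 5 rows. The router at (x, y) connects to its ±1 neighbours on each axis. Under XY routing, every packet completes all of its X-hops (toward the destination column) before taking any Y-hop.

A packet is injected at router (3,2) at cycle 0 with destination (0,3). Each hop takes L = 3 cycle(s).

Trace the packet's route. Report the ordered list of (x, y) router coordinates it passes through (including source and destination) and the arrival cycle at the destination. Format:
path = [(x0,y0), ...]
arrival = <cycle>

path = [(3,2), (2,2), (1,2), (0,2), (0,3)]
arrival = 12

[0] x=3 y=2 t=0
[1] x=2 y=2 t=3 →W
[2] x=1 y=2 t=6 →W
[3] x=0 y=2 t=9 →W
[4] x=0 y=3 t=12 →N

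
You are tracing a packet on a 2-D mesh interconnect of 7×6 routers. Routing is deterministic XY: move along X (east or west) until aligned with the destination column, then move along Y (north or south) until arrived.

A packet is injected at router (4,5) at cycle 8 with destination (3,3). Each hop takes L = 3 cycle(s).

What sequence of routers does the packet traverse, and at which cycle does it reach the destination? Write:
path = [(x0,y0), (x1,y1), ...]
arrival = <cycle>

path = [(4,5), (3,5), (3,4), (3,3)]
arrival = 17

[0] x=4 y=5 t=8
[1] x=3 y=5 t=11 →W
[2] x=3 y=4 t=14 →S
[3] x=3 y=3 t=17 →S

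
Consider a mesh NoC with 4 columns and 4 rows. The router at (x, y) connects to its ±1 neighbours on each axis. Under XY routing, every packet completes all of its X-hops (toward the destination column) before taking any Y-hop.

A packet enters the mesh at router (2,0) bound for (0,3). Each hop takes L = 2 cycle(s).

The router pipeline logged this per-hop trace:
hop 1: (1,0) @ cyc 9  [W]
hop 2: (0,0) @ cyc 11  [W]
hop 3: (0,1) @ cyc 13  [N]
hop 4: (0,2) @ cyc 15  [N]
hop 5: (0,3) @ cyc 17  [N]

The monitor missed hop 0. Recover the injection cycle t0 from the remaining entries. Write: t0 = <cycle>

Hop 1 reached at cycle 9; hop k is at t0 + k·L.
Therefore t0 = 9 − L = 7.

t0 = 7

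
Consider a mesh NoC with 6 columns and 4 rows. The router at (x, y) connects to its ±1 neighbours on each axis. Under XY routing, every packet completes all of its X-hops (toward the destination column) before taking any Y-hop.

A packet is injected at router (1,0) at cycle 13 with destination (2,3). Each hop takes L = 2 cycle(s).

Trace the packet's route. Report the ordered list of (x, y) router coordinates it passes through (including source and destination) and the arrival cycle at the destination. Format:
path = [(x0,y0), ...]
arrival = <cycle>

path = [(1,0), (2,0), (2,1), (2,2), (2,3)]
arrival = 21

  0. router=(1,0) cycle=13 (inject)
  1. router=(2,0) cycle=15 dir=E
  2. router=(2,1) cycle=17 dir=N
  3. router=(2,2) cycle=19 dir=N
  4. router=(2,3) cycle=21 dir=N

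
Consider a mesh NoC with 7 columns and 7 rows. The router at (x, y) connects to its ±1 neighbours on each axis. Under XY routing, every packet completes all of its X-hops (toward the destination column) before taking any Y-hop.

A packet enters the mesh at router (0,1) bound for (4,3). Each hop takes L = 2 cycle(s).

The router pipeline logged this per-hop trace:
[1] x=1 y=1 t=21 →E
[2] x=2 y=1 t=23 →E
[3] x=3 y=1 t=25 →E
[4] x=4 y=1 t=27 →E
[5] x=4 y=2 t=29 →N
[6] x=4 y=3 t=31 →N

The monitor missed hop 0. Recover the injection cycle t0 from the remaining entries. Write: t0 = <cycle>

cyc[1] = 21 and cyc[k] = t0 + k·L for every k.
t0 = cyc[1] − L = 21 − 2 = 19.

t0 = 19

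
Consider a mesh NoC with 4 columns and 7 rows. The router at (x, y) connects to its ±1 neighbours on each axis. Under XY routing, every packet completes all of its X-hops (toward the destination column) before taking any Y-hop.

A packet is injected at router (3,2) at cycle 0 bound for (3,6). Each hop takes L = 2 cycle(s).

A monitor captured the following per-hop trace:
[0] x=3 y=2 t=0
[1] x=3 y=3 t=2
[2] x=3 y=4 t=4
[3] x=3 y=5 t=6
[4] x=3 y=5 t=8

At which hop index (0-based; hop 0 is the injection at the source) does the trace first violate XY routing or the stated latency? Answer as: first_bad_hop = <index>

check 1→ d=(0,1) cyc+2: ok
check 2→ d=(0,1) cyc+2: ok
check 3→ d=(0,1) cyc+2: ok
check 4→ d=(0,0) cyc+2: BAD: non-unit step

first_bad_hop = 4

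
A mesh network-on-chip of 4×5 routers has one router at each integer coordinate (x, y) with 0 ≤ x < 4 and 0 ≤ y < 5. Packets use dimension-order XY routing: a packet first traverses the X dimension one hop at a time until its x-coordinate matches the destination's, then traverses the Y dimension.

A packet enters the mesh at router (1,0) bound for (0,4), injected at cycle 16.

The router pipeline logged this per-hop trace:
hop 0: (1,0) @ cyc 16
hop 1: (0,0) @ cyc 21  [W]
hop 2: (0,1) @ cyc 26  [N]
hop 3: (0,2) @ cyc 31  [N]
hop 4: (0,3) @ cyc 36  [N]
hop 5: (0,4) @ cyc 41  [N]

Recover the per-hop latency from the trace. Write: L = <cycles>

cyc[1] − cyc[0] = 21 − 16 = 5.
Each hop adds L, hence L = 5.

L = 5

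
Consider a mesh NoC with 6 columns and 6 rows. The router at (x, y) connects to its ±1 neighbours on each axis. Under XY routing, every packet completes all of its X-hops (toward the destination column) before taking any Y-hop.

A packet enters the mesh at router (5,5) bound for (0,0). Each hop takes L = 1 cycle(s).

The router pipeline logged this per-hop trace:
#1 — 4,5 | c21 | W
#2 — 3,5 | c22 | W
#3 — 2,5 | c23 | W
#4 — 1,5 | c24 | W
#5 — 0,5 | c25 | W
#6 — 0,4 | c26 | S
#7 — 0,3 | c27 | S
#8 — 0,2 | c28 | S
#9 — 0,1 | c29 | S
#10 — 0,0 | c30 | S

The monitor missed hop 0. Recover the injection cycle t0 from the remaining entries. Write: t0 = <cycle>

cyc[1] = 21 and cyc[k] = t0 + k·L for every k.
t0 = cyc[1] − L = 21 − 1 = 20.

t0 = 20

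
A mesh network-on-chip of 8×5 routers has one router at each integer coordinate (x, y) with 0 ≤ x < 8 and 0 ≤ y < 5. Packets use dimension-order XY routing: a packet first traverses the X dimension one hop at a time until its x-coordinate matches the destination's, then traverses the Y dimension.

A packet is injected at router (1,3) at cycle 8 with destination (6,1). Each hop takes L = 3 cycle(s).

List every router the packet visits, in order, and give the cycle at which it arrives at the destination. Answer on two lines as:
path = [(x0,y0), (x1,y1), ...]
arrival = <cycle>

  0. router=(1,3) cycle=8 (inject)
  1. router=(2,3) cycle=11 dir=E
  2. router=(3,3) cycle=14 dir=E
  3. router=(4,3) cycle=17 dir=E
  4. router=(5,3) cycle=20 dir=E
  5. router=(6,3) cycle=23 dir=E
  6. router=(6,2) cycle=26 dir=S
  7. router=(6,1) cycle=29 dir=S

path = [(1,3), (2,3), (3,3), (4,3), (5,3), (6,3), (6,2), (6,1)]
arrival = 29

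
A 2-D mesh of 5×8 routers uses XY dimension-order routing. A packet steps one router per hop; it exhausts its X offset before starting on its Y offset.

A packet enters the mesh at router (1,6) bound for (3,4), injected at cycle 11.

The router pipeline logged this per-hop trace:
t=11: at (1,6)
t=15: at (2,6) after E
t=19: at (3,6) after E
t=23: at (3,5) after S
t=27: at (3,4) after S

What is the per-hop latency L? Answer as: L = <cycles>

Δcyc across hop 0→1: 15 − 11 = 4.
Each hop adds L, hence L = 4.

L = 4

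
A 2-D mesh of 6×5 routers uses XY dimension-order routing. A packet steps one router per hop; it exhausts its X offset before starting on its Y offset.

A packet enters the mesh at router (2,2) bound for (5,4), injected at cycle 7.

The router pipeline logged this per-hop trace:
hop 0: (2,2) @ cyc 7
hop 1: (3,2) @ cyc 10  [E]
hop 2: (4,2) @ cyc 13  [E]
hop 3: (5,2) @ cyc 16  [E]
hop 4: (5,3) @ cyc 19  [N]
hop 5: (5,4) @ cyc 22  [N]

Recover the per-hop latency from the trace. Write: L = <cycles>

L = 3

Between hops 0 and 1 the cycle counter advances 10 − 7 = 3.
One hop costs L cycles, so L = 3.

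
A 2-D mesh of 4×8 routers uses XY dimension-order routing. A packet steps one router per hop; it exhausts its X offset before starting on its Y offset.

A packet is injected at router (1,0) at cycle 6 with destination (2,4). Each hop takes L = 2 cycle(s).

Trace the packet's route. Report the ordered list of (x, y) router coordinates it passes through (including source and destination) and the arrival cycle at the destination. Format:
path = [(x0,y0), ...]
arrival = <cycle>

path = [(1,0), (2,0), (2,1), (2,2), (2,3), (2,4)]
arrival = 16

  0. router=(1,0) cycle=6 (inject)
  1. router=(2,0) cycle=8 dir=E
  2. router=(2,1) cycle=10 dir=N
  3. router=(2,2) cycle=12 dir=N
  4. router=(2,3) cycle=14 dir=N
  5. router=(2,4) cycle=16 dir=N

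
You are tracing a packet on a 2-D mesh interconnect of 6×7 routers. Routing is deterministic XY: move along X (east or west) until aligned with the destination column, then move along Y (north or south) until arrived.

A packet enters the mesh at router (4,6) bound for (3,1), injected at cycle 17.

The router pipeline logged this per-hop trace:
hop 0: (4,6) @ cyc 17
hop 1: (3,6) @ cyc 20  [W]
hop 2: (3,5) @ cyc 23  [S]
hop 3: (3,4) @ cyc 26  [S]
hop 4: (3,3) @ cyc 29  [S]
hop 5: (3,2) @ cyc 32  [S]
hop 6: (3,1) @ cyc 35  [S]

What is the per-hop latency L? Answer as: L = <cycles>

L = 3

Between hops 0 and 1 the cycle counter advances 20 − 17 = 3.
Per-hop latency L = Δcyc = 3.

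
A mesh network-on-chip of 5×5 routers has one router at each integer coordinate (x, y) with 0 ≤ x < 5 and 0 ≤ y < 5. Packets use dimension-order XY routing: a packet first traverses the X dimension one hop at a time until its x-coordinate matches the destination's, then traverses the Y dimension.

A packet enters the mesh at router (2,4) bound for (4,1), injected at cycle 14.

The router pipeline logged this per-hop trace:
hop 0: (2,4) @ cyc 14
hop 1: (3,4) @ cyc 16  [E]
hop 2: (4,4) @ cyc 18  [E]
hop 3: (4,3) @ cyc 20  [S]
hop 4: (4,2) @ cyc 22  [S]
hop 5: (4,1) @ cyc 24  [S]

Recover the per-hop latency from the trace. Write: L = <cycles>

L = 2

Δcyc across hop 0→1: 16 − 14 = 2.
Each hop adds L, hence L = 2.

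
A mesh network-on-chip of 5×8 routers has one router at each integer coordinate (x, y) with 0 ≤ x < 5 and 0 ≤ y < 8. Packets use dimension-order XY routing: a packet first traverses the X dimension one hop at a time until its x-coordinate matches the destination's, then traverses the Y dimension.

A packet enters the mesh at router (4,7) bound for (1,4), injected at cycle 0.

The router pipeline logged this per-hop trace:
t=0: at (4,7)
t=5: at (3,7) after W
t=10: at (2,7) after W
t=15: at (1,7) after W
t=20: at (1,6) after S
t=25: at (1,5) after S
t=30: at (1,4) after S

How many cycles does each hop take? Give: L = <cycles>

Δcyc across hop 0→1: 5 − 0 = 5.
Per-hop latency L = Δcyc = 5.

L = 5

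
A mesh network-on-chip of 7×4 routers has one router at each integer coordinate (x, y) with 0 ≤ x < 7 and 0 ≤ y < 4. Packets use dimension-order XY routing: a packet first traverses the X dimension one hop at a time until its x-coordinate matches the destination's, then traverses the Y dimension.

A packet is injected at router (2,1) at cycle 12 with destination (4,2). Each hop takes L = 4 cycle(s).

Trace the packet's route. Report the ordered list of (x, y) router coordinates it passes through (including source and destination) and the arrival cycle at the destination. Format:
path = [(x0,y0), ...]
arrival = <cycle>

path = [(2,1), (3,1), (4,1), (4,2)]
arrival = 24

src (2,1)  cyc=12
E→(3,1)  cyc=16
E→(4,1)  cyc=20
N→(4,2)  cyc=24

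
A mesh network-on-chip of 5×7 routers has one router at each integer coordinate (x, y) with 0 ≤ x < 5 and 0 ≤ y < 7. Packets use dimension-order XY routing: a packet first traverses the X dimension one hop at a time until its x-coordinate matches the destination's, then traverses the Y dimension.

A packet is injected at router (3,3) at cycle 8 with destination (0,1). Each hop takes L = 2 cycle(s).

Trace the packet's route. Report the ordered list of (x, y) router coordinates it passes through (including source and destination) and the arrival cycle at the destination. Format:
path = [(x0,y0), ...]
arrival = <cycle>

path = [(3,3), (2,3), (1,3), (0,3), (0,2), (0,1)]
arrival = 18

src (3,3)  cyc=8
W→(2,3)  cyc=10
W→(1,3)  cyc=12
W→(0,3)  cyc=14
S→(0,2)  cyc=16
S→(0,1)  cyc=18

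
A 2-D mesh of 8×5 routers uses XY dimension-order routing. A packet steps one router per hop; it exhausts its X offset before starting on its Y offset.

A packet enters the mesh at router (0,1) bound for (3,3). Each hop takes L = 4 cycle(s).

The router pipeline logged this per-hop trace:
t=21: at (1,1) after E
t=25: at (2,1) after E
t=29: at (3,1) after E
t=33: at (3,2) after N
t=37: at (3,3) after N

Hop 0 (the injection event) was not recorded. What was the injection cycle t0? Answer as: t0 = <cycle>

At hop 1 the cycle is 21; in general cyc_k = t0 + kL.
Subtract one hop: t0 = 21 − 4 = 17.

t0 = 17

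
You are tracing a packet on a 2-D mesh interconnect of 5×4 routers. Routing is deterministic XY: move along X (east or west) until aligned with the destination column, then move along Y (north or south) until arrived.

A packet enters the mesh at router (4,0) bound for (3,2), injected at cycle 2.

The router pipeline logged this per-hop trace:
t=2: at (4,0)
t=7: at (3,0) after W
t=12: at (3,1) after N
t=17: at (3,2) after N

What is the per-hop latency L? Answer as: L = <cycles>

L = 5

From hop 0 (2) to hop 1 (7): +5 cycles.
Each hop adds L, hence L = 5.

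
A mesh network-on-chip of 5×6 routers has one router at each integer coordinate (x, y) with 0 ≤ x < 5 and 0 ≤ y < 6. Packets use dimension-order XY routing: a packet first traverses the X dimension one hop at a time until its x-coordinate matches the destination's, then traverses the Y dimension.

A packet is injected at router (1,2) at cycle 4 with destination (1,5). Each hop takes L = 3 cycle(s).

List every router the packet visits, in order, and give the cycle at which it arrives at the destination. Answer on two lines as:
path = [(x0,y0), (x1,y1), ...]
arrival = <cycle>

path = [(1,2), (1,3), (1,4), (1,5)]
arrival = 13

t=4: at (1,2)
t=7: at (1,3) after N
t=10: at (1,4) after N
t=13: at (1,5) after N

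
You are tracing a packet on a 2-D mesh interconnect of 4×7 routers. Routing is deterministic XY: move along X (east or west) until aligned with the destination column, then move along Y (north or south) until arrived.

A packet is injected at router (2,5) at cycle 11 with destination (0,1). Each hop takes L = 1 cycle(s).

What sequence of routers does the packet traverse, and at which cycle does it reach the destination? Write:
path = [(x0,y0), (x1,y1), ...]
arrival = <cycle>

path = [(2,5), (1,5), (0,5), (0,4), (0,3), (0,2), (0,1)]
arrival = 17

[0] x=2 y=5 t=11
[1] x=1 y=5 t=12 →W
[2] x=0 y=5 t=13 →W
[3] x=0 y=4 t=14 →S
[4] x=0 y=3 t=15 →S
[5] x=0 y=2 t=16 →S
[6] x=0 y=1 t=17 →S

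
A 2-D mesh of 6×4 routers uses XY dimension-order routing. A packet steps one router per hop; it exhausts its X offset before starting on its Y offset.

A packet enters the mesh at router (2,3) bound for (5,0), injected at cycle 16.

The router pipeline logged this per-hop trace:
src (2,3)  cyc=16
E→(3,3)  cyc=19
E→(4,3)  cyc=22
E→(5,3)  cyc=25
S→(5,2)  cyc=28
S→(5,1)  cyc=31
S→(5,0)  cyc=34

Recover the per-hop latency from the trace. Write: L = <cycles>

L = 3

From hop 0 (16) to hop 1 (19): +3 cycles.
That increment is L by definition: L = 3.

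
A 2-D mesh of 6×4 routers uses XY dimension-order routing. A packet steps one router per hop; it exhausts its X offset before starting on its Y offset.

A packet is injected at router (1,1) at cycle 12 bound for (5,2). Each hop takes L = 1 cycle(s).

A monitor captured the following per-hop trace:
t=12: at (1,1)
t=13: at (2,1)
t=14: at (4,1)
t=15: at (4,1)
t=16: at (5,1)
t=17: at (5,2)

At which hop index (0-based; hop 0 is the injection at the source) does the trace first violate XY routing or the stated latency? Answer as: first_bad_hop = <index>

[1] (+1,+0) / 1c ⇒ ok
[2] (+2,+0) / 1c ⇒ BAD: non-unit step

first_bad_hop = 2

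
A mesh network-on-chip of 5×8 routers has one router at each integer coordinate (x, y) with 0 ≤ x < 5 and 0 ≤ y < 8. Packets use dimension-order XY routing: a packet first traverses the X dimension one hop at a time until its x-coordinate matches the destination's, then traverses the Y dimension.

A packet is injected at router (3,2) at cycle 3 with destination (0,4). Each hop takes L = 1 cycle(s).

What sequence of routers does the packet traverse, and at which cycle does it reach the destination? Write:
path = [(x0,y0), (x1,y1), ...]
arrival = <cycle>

[0] x=3 y=2 t=3
[1] x=2 y=2 t=4 →W
[2] x=1 y=2 t=5 →W
[3] x=0 y=2 t=6 →W
[4] x=0 y=3 t=7 →N
[5] x=0 y=4 t=8 →N

path = [(3,2), (2,2), (1,2), (0,2), (0,3), (0,4)]
arrival = 8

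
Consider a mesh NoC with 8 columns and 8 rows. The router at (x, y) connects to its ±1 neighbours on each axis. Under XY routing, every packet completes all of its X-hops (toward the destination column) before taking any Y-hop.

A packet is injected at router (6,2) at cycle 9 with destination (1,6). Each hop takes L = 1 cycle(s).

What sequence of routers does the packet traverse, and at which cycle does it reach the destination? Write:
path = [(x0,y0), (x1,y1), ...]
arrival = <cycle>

src (6,2)  cyc=9
W→(5,2)  cyc=10
W→(4,2)  cyc=11
W→(3,2)  cyc=12
W→(2,2)  cyc=13
W→(1,2)  cyc=14
N→(1,3)  cyc=15
N→(1,4)  cyc=16
N→(1,5)  cyc=17
N→(1,6)  cyc=18

path = [(6,2), (5,2), (4,2), (3,2), (2,2), (1,2), (1,3), (1,4), (1,5), (1,6)]
arrival = 18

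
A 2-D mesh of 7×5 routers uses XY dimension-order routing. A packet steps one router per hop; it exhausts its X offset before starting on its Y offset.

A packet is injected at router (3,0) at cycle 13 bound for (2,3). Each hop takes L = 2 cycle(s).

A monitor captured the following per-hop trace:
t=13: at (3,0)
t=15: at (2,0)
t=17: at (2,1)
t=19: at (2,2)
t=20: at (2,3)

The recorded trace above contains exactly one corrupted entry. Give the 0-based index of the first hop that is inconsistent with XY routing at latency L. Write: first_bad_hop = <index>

[1] (-1,+0) / 2c ⇒ ok
[2] (+0,+1) / 2c ⇒ ok
[3] (+0,+1) / 2c ⇒ ok
[4] (+0,+1) / 1c ⇒ BAD: Δcyc=1≠L

first_bad_hop = 4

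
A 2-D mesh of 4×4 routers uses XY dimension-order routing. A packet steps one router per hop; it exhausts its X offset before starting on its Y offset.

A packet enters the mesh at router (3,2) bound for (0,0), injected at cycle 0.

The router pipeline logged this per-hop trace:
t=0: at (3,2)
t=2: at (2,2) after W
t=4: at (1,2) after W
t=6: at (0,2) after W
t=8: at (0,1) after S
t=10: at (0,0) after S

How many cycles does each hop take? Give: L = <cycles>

L = 2

cyc[1] − cyc[0] = 2 − 0 = 2.
Per-hop latency L = Δcyc = 2.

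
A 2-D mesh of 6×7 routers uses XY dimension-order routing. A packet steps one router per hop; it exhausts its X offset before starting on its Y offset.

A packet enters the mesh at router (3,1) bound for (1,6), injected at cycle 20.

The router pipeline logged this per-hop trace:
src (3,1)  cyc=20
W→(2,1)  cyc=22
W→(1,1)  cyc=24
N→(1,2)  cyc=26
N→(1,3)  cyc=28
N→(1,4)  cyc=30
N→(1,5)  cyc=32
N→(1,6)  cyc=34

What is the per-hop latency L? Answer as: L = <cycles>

From hop 0 (20) to hop 1 (22): +2 cycles.
That increment is L by definition: L = 2.

L = 2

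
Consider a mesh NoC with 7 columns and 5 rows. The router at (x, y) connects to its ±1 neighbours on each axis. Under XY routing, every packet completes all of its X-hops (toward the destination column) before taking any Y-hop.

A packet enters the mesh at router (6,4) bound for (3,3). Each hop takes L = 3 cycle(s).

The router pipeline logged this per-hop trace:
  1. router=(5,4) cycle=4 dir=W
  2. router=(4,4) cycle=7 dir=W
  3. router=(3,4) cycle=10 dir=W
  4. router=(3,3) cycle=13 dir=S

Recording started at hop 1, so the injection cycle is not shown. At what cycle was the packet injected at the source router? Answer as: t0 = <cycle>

t0 = 1

The first recorded entry is hop 1 at cycle 4.
So t0 = 4 − 1·3 = 1.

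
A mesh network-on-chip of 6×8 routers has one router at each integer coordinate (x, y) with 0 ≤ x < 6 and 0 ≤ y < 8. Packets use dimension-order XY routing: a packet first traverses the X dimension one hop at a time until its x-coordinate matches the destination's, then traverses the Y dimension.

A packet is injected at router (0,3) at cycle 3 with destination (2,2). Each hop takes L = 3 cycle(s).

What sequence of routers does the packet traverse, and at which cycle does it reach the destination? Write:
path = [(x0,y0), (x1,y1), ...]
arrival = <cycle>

path = [(0,3), (1,3), (2,3), (2,2)]
arrival = 12

  0. router=(0,3) cycle=3 (inject)
  1. router=(1,3) cycle=6 dir=E
  2. router=(2,3) cycle=9 dir=E
  3. router=(2,2) cycle=12 dir=S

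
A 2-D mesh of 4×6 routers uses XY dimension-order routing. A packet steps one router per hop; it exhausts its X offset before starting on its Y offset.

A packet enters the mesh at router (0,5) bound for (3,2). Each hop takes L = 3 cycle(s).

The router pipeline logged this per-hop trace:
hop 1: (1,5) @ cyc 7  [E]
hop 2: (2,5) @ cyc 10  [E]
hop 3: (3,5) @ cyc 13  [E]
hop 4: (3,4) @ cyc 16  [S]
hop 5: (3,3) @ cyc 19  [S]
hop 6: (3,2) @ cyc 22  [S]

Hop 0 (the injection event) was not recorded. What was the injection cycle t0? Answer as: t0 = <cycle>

The first recorded entry is hop 1 at cycle 7.
Therefore t0 = 7 − L = 4.

t0 = 4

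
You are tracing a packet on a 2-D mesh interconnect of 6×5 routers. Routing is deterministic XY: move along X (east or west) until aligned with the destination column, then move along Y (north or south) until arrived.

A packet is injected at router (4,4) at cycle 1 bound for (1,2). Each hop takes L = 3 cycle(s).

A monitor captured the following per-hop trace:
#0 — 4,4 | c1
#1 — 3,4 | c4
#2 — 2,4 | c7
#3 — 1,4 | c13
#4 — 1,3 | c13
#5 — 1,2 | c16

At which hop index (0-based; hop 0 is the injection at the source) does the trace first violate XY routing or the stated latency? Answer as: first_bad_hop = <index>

check 1→ d=(-1,0) cyc+3: ok
check 2→ d=(-1,0) cyc+3: ok
check 3→ d=(-1,0) cyc+6: BAD: Δcyc=6≠L

first_bad_hop = 3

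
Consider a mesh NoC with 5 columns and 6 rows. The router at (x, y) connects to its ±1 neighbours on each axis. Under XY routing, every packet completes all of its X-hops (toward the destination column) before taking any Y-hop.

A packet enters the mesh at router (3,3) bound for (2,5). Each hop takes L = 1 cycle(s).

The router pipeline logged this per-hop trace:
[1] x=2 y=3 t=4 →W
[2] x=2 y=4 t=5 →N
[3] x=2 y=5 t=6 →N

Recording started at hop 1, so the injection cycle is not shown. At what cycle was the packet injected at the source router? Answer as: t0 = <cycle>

t0 = 3

At hop 1 the cycle is 4; in general cyc_k = t0 + kL.
Subtract one hop: t0 = 4 − 1 = 3.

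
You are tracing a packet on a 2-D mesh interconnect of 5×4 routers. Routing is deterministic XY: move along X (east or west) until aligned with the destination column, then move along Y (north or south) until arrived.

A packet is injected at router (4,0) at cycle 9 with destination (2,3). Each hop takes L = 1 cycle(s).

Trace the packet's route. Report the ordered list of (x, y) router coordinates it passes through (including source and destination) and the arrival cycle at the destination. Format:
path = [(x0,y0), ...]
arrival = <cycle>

  0. router=(4,0) cycle=9 (inject)
  1. router=(3,0) cycle=10 dir=W
  2. router=(2,0) cycle=11 dir=W
  3. router=(2,1) cycle=12 dir=N
  4. router=(2,2) cycle=13 dir=N
  5. router=(2,3) cycle=14 dir=N

path = [(4,0), (3,0), (2,0), (2,1), (2,2), (2,3)]
arrival = 14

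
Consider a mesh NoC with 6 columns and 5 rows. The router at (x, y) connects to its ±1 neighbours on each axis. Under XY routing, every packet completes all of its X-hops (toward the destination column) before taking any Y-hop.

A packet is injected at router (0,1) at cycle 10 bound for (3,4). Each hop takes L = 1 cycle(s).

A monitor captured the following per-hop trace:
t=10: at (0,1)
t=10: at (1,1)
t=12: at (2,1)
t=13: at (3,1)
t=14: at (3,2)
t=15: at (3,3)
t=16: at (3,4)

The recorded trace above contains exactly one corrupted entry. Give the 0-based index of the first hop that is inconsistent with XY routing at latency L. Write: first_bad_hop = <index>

first_bad_hop = 1

hop 1: step (+1,+0), +0 cyc — BAD: Δcyc=0≠L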